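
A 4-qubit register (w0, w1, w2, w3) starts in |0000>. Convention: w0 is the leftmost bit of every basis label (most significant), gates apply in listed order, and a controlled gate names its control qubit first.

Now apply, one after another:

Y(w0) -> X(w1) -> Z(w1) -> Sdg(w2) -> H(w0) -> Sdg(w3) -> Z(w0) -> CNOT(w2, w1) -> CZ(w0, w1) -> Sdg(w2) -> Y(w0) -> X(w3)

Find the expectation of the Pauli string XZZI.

The observable XZZI averages to -1.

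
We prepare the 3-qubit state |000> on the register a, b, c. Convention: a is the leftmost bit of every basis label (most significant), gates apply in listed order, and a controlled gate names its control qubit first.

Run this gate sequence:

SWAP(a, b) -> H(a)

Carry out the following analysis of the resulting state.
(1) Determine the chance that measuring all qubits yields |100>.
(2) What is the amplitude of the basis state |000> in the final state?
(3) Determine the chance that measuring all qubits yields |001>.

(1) The probability of measuring |100> is 1/2.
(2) The final state's coefficient on |000> equals sqrt(2)/2.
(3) Outcome |001> occurs with probability 0.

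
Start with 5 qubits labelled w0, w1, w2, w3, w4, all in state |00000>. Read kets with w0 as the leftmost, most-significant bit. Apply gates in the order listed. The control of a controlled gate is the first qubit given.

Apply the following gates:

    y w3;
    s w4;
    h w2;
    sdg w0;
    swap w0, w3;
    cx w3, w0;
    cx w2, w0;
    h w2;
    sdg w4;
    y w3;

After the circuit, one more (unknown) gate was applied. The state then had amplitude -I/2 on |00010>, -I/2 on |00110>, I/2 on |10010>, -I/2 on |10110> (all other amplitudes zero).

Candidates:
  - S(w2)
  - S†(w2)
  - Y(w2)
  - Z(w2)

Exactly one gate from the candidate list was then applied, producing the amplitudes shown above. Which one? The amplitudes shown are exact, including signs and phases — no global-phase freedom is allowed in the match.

The unique candidate consistent with the amplitudes is Y(w2).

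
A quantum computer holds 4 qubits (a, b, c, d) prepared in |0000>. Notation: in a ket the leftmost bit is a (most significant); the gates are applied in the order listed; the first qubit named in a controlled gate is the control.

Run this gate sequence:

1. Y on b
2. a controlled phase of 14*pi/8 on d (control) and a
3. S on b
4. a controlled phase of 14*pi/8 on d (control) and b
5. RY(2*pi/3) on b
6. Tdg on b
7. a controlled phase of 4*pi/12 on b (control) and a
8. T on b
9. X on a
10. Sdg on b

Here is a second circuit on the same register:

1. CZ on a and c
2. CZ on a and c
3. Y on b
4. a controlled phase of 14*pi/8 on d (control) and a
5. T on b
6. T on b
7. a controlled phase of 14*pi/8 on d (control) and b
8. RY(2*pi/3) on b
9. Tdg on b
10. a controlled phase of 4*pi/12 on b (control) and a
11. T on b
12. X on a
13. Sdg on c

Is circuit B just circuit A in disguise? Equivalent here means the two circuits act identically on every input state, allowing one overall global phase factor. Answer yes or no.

No, they are not equivalent — no single phase factor reconciles the two unitaries.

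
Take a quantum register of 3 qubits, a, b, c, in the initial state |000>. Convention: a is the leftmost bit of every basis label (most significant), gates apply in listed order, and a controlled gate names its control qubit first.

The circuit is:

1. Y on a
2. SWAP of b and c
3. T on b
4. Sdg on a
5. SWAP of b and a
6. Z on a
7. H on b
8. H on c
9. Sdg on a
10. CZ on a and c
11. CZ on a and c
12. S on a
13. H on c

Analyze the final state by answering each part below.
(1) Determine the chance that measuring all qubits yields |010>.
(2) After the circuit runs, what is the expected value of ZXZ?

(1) The probability of measuring |010> is 1/2. Key observation: steps 8-13 multiply out to the identity, so the circuit reduces to the remaining gates.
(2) In the final state, ZXZ has expectation -1.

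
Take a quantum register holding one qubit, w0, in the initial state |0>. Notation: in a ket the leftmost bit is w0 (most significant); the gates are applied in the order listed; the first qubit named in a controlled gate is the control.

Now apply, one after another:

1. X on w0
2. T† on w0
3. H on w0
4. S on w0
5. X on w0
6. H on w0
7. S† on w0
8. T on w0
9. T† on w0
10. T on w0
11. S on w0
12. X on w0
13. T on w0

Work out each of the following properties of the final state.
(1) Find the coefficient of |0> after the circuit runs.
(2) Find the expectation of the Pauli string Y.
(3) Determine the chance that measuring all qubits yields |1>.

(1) The final state's coefficient on |0> equals -1/2 - I/2.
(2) In the final state, Y has expectation 1.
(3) A full measurement returns |1> with probability 1/2.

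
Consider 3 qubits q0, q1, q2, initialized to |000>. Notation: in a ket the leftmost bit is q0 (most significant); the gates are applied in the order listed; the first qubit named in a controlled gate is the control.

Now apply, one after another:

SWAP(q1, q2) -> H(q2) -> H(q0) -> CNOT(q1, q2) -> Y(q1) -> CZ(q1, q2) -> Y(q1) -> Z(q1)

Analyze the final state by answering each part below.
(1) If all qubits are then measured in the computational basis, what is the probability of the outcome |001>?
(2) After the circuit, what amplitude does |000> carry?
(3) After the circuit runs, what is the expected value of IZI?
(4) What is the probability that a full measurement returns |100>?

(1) A full measurement returns |001> with probability 1/4.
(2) The amplitude on |000> is 1/2.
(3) The observable IZI averages to 1.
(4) Outcome |100> occurs with probability 1/4.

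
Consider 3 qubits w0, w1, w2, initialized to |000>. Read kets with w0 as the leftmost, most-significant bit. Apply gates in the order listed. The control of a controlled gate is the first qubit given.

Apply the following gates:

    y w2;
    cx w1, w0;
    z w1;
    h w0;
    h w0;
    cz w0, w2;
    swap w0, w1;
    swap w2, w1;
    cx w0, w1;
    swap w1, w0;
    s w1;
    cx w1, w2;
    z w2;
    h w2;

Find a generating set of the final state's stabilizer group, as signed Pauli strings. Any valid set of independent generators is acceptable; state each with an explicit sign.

One valid set of independent stabilizer generators is +IIX, -ZII, +IZI (any independent generating set of the same group is equally correct).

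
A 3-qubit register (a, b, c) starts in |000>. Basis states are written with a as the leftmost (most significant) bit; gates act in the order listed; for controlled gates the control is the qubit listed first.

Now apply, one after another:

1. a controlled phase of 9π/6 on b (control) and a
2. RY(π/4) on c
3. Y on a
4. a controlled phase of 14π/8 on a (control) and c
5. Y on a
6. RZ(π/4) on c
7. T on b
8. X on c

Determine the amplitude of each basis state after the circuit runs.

After the circuit, the state carries amplitude -sqrt(2 - sqrt(2))*exp(7*I*pi/8)/2 on |000>, -sqrt(sqrt(2) + 2)*exp(7*I*pi/8)/2 on |001>, and 0 on every other basis state.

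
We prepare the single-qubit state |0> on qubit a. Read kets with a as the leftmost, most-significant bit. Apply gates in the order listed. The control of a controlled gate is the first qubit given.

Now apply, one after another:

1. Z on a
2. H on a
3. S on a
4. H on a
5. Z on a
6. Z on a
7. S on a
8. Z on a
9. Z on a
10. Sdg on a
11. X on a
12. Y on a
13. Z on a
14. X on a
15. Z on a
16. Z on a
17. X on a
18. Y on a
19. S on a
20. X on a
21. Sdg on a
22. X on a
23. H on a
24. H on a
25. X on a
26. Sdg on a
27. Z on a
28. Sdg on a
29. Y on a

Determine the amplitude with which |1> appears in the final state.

The amplitude on |1> is -1/2 - I/2. Key observation: the block from step 14 through step 17 cancels to the identity and can be dropped.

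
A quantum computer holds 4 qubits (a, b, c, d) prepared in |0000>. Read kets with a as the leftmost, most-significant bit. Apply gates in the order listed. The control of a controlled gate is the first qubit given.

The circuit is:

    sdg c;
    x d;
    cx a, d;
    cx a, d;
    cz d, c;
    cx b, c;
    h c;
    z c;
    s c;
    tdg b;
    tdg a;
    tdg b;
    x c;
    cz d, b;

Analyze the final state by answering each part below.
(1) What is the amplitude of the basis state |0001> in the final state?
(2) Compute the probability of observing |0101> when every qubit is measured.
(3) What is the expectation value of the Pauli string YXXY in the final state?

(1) The final state's coefficient on |0001> equals -sqrt(2)*I/2. Key observation: gates 3-4 undo each other exactly, leaving only the rest of the circuit to track.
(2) A full measurement returns |0101> with probability 0.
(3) In the final state, YXXY has expectation 0.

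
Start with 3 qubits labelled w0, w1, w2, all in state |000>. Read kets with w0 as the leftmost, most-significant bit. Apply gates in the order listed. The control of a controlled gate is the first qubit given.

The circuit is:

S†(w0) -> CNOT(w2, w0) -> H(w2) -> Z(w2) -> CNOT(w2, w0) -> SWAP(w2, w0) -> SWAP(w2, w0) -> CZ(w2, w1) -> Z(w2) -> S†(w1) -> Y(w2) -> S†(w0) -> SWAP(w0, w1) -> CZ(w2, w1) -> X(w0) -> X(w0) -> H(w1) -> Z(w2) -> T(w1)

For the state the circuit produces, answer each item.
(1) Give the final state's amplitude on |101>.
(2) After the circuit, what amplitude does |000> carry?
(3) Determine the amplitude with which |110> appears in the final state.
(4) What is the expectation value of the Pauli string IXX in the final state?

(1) |101> carries amplitude 0 in the final state.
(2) The amplitude on |000> is -1/2.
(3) |110> carries amplitude 0 in the final state.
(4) The expectation value of IXX is -sqrt(2)/2.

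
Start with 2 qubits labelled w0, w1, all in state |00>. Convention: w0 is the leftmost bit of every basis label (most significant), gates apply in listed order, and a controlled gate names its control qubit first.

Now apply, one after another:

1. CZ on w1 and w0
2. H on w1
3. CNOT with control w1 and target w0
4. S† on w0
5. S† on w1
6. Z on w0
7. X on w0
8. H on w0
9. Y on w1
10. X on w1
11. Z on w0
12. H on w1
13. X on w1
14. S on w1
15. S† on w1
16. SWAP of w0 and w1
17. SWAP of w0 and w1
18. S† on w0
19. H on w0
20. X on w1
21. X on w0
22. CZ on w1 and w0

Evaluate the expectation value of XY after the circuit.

The observable XY averages to 1.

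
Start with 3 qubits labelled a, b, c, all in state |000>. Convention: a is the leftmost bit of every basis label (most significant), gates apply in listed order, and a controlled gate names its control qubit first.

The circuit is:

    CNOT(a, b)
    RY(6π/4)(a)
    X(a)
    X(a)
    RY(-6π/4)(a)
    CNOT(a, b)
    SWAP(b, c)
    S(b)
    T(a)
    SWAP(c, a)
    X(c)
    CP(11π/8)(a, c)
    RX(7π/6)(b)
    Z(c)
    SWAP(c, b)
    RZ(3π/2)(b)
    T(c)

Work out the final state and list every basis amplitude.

The resulting statevector has amplitude (-sqrt(2) + sqrt(6))*exp(3*I*pi/4)/4 on |010>, I*(-sqrt(6) - sqrt(2))/4 on |011>, and 0 on every other basis state. Key observation: steps 1-6 multiply out to the identity, so the circuit reduces to the remaining gates.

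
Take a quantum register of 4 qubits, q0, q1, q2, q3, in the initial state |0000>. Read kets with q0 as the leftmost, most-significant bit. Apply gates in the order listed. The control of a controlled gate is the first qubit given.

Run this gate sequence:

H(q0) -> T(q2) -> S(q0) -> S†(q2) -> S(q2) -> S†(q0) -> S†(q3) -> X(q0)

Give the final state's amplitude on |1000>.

The final state's coefficient on |1000> equals sqrt(2)/2. Key observation: gates 3-6 undo each other exactly, leaving only the rest of the circuit to track.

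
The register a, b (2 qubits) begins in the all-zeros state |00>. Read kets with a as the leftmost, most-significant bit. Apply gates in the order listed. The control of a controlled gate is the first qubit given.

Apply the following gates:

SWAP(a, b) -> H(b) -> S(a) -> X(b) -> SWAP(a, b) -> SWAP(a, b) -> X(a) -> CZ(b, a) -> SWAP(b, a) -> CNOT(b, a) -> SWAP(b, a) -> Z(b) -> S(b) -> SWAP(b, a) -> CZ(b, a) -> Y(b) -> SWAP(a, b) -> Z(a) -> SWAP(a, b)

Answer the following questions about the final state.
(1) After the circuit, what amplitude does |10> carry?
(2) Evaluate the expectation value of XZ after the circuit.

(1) |10> carries amplitude sqrt(2)/2 in the final state.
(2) The observable XZ averages to 0.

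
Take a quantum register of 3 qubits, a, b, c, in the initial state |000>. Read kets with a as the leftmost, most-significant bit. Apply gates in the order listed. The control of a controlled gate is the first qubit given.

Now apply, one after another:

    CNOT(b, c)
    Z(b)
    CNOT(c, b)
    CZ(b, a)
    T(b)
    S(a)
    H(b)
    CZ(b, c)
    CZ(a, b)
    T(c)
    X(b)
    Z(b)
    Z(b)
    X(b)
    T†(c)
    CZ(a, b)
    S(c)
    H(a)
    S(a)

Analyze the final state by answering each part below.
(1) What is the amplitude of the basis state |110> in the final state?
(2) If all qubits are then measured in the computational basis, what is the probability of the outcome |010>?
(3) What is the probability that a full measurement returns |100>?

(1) |110> carries amplitude I/2 in the final state. Key observation: steps 9-16 multiply out to the identity, so the circuit reduces to the remaining gates.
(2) A full measurement returns |010> with probability 1/4.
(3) Outcome |100> occurs with probability 1/4.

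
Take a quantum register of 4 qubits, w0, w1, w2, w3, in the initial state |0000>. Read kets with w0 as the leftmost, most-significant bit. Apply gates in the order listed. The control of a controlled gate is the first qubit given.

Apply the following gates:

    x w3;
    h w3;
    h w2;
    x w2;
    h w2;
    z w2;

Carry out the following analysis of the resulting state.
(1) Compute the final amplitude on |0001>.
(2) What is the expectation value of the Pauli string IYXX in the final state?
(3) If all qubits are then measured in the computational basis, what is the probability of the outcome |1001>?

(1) The amplitude on |0001> is -sqrt(2)/2. Key observation: steps 3-6 multiply out to the identity, so the circuit reduces to the remaining gates.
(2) In the final state, IYXX has expectation 0.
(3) A full measurement returns |1001> with probability 0.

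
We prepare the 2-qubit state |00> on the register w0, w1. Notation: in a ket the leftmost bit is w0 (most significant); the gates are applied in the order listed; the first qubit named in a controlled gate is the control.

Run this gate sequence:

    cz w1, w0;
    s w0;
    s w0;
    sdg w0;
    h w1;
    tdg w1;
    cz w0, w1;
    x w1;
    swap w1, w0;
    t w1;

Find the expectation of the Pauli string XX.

In the final state, XX has expectation 0.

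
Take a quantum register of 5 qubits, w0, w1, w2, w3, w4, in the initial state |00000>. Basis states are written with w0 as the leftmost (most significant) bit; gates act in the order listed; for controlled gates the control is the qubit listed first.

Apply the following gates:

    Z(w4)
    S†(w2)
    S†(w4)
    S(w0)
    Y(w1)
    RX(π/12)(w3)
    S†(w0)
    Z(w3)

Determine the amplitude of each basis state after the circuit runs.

After the circuit, the state carries amplitude I*sqrt(2 - sqrt(2))/4 + I*sqrt(3*sqrt(2) + 6)/4 on |01000>, -sqrt(sqrt(2) + 2)/4 + sqrt(6 - 3*sqrt(2))/4 on |01010>, and 0 on every other basis state.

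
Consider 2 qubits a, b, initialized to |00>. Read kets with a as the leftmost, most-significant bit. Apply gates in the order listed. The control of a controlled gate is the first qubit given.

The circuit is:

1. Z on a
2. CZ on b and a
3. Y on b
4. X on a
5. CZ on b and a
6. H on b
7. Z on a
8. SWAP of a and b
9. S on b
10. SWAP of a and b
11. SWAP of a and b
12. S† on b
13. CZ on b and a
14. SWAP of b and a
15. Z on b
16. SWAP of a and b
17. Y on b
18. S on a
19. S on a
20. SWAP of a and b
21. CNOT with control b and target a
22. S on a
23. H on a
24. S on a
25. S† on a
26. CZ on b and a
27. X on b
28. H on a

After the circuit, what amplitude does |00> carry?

The final state's coefficient on |00> equals sqrt(2)*I/2. Key observation: the block from step 9 through step 12 cancels to the identity and can be dropped.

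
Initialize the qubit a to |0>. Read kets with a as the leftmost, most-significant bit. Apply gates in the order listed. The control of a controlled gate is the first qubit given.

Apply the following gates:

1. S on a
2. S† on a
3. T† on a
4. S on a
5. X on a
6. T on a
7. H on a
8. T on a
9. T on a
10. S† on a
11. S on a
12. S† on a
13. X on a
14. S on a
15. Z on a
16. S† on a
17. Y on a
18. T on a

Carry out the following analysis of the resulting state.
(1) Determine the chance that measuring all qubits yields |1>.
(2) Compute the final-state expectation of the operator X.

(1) Outcome |1> occurs with probability 1/2. Key observation: gates 11-12 undo each other exactly, leaving only the rest of the circuit to track.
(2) The expectation value of X is -sqrt(2)/2.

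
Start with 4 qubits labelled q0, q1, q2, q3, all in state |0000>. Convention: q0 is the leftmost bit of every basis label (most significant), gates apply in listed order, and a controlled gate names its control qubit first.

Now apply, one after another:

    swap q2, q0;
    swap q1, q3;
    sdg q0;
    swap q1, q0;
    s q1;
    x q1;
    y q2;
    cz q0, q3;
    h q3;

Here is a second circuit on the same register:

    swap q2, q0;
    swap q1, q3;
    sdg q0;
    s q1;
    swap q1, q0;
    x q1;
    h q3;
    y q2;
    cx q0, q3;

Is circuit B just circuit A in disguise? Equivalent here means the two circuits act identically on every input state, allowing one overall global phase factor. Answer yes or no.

No, they are not equivalent — no single phase factor reconciles the two unitaries.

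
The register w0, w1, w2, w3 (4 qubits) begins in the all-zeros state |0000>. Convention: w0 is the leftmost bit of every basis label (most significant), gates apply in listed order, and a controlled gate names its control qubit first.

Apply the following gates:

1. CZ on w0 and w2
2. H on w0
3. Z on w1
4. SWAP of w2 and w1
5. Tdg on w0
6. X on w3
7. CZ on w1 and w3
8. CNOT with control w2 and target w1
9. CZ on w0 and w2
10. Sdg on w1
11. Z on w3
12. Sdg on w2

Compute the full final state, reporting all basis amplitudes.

After the circuit, the state carries amplitude -sqrt(2)/2 on |0001>, sqrt(2)*exp(3*I*pi/4)/2 on |1001>, and 0 on every other basis state.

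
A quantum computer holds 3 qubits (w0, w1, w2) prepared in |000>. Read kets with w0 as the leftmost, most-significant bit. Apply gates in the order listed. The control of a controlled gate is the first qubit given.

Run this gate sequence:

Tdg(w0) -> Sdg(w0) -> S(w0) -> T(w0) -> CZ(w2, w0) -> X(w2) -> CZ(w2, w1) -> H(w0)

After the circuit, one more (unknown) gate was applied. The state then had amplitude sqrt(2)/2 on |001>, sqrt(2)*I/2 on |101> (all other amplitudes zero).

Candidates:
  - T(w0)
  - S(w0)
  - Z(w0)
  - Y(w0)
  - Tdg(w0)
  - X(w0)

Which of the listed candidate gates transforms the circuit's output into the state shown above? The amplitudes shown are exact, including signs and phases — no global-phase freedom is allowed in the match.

It was S(w0) that produced the state shown. Key observation: gates 1-4 undo each other exactly, leaving only the rest of the circuit to track.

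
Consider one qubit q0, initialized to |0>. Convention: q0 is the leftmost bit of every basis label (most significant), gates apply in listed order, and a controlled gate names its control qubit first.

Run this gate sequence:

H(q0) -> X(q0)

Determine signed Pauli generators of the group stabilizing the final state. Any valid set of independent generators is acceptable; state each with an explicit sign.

One valid set of independent stabilizer generators is +X (any independent generating set of the same group is equally correct).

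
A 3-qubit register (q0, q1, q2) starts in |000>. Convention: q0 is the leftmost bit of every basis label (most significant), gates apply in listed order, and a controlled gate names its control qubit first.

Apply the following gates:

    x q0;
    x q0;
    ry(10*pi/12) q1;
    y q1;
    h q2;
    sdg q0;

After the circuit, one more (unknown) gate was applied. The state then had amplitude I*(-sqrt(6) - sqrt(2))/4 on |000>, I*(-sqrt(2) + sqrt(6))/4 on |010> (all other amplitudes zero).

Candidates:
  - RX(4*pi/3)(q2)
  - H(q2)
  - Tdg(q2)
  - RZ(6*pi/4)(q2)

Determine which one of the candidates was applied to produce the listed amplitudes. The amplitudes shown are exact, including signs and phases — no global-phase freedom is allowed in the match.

The applied gate was H(q2).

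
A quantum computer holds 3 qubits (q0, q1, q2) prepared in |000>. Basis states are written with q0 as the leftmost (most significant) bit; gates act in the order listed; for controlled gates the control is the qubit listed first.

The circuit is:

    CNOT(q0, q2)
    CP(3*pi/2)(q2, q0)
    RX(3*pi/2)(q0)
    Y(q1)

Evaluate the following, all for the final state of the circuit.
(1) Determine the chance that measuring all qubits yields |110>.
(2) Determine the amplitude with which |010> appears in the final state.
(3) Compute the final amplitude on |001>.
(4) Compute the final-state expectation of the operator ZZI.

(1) The probability of measuring |110> is 1/2.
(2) The final state's coefficient on |010> equals -sqrt(2)*I/2.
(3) The final state's coefficient on |001> equals 0.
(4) The observable ZZI averages to 0.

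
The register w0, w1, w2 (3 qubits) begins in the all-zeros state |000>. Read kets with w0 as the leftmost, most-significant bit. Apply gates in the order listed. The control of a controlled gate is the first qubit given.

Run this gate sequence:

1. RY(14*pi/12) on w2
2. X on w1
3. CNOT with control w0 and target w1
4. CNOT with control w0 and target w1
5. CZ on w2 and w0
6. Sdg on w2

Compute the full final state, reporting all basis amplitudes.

After the circuit, the state carries amplitude -sqrt(6)/4 + sqrt(2)/4 on |010>, I*(-sqrt(6) - sqrt(2))/4 on |011>, and 0 on every other basis state. Key observation: the block from step 3 through step 4 cancels to the identity and can be dropped.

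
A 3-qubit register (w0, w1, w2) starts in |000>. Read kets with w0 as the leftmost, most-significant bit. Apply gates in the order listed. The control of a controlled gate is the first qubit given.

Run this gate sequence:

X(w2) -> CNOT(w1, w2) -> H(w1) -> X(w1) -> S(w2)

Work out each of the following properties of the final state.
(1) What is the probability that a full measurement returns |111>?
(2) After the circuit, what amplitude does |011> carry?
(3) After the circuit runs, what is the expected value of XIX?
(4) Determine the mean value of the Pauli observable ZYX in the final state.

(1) The probability of measuring |111> is 0.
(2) |011> carries amplitude sqrt(2)*I/2 in the final state.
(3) In the final state, XIX has expectation 0.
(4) The expectation value of ZYX is 0.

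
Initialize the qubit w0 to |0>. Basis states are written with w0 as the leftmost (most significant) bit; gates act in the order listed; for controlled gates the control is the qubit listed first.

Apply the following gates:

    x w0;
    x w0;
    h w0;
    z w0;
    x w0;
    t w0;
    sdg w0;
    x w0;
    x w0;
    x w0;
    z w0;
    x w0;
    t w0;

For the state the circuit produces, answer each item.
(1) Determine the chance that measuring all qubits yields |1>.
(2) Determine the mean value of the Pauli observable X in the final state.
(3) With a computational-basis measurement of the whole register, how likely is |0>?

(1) A full measurement returns |1> with probability 1/2.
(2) In the final state, X has expectation 1.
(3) Outcome |0> occurs with probability 1/2.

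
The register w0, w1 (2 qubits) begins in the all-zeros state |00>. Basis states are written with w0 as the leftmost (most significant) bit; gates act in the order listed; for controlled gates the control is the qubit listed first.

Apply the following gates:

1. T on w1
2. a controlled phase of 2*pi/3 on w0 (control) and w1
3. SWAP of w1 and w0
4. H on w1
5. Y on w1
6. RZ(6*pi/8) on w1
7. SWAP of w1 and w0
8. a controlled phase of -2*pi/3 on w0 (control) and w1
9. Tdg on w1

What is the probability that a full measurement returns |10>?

Outcome |10> occurs with probability 1/2.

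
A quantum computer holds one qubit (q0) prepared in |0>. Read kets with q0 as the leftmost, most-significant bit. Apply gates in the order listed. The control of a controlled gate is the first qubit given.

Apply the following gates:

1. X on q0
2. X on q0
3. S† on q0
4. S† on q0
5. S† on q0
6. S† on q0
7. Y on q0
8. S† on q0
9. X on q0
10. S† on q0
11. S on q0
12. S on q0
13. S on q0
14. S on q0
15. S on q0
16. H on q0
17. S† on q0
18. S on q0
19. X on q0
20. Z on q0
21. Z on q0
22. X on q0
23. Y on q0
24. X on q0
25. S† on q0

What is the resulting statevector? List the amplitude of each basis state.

The resulting statevector has amplitude sqrt(2)*I/2 on |0>, -sqrt(2)/2 on |1>. Key observation: gates 11-14 undo each other exactly, leaving only the rest of the circuit to track.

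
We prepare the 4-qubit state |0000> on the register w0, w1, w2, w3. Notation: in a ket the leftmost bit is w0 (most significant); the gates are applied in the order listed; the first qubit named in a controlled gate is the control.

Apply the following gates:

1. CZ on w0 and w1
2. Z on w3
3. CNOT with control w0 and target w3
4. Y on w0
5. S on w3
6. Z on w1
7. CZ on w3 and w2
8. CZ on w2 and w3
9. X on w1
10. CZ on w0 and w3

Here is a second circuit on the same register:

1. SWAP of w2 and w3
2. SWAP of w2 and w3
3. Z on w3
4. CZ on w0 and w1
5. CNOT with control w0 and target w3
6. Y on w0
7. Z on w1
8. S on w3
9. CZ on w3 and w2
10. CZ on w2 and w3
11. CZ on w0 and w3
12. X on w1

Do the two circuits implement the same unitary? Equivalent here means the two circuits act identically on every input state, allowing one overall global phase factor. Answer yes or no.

Yes: on every input state the two circuits agree up to one overall phase factor.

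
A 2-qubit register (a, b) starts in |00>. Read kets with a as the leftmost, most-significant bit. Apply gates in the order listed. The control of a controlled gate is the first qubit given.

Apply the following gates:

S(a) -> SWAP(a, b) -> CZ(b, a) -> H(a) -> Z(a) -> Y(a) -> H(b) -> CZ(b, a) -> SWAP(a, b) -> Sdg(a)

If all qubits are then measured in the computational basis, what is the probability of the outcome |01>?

A full measurement returns |01> with probability 1/4.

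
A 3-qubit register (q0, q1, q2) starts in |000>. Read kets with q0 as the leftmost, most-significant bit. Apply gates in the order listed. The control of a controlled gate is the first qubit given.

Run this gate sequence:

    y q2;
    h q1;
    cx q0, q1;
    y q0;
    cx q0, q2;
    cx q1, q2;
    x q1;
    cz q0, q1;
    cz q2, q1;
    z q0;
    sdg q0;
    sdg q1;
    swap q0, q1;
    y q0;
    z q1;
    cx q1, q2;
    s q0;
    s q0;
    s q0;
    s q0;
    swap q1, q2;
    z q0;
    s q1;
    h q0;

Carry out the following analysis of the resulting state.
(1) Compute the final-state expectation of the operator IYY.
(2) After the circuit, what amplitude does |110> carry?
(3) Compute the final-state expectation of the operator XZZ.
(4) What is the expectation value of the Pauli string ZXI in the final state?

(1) The observable IYY averages to 0.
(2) |110> carries amplitude 0 in the final state.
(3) The expectation value of XZZ is 1.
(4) The expectation value of ZXI is -1.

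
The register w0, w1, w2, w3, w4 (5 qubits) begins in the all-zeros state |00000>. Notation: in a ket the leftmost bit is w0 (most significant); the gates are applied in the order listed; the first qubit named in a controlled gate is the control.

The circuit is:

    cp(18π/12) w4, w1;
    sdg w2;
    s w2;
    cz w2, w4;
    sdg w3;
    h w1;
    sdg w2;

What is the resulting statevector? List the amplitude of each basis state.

After the circuit, the state carries amplitude sqrt(2)/2 on |00000>, sqrt(2)/2 on |01000>, and 0 on every other basis state.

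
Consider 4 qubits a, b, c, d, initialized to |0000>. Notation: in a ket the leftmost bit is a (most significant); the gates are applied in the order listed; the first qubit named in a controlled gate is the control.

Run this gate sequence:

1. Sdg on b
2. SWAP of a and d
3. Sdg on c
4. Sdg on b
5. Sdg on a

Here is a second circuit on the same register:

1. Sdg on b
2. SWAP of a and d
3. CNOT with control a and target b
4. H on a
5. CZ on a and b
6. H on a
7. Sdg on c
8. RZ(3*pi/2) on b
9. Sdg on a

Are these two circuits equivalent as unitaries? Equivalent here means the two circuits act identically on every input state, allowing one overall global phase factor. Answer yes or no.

No, they are not equivalent — no single phase factor reconciles the two unitaries.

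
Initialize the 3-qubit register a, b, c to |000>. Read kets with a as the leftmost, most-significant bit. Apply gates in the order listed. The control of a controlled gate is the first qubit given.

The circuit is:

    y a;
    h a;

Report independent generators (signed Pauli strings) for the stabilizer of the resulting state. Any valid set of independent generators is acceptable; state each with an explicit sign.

One valid set of independent stabilizer generators is -XII, +IZI, +IIZ (any independent generating set of the same group is equally correct).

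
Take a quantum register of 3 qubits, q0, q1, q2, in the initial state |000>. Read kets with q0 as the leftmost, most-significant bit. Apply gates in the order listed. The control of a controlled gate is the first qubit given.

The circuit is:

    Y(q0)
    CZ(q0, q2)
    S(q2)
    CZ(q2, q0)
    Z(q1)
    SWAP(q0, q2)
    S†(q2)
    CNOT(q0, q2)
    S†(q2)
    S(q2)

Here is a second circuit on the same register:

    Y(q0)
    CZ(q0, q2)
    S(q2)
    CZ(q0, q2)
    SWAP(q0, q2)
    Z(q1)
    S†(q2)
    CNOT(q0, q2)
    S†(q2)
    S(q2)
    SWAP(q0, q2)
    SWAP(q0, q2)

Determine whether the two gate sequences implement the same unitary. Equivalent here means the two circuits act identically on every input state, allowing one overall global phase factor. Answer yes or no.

Yes, they are equivalent — the unitaries differ by at most a global phase.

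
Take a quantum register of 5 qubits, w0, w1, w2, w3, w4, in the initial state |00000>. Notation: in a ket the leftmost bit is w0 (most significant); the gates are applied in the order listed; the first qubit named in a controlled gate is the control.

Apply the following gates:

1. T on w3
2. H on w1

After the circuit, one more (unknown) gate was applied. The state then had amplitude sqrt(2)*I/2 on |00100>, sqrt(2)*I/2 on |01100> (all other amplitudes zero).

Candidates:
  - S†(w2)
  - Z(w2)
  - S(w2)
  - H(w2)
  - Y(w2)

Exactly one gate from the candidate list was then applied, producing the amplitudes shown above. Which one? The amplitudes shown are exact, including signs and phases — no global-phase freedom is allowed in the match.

The applied gate was Y(w2).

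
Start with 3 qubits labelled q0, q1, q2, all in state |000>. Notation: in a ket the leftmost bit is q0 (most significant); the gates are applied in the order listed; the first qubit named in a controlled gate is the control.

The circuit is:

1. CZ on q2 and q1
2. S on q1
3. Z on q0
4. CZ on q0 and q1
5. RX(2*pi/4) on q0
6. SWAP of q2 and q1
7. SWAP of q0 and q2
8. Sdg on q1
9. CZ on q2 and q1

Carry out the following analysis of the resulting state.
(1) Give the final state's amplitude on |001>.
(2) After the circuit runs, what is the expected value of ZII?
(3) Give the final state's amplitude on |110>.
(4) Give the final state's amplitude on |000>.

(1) The final state's coefficient on |001> equals -sqrt(2)*I/2.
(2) The observable ZII averages to 1.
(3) The amplitude on |110> is 0.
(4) The amplitude on |000> is sqrt(2)/2.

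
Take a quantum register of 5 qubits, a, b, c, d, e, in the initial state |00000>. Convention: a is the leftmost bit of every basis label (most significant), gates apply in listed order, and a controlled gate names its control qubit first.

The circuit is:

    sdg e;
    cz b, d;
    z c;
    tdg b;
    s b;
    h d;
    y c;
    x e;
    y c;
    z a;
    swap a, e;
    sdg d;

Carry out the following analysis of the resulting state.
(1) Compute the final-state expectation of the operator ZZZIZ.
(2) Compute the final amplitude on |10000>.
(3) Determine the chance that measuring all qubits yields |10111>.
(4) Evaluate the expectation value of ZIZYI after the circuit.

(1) In the final state, ZZZIZ has expectation -1.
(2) |10000> carries amplitude sqrt(2)/2 in the final state.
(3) Outcome |10111> occurs with probability 0.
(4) The expectation value of ZIZYI is 1.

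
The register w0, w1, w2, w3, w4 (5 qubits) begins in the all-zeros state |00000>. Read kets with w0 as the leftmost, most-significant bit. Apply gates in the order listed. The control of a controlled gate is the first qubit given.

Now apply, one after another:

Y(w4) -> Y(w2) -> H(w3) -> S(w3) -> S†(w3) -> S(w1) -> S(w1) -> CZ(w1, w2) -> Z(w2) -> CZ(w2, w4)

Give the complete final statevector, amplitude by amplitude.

The resulting statevector has amplitude -sqrt(2)/2 on |00101>, -sqrt(2)/2 on |00111>, and 0 on every other basis state. Key observation: gates 4-5 undo each other exactly, leaving only the rest of the circuit to track.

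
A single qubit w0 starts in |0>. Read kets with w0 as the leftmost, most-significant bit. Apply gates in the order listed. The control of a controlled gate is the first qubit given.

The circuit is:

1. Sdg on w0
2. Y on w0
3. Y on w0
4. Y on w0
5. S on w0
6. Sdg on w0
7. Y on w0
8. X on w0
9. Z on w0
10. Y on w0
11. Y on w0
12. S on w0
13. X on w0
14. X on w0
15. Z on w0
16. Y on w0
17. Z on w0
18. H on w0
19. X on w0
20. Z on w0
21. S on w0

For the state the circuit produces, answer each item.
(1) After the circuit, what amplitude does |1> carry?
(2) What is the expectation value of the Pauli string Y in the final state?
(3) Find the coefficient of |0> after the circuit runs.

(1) |1> carries amplitude -sqrt(2)*I/2 in the final state.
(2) The observable Y averages to -1.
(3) |0> carries amplitude sqrt(2)/2 in the final state.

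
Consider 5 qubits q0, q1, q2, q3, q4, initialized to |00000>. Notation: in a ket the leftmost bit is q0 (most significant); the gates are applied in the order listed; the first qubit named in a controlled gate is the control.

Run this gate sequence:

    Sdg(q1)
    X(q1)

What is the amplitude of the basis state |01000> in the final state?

|01000> carries amplitude 1 in the final state.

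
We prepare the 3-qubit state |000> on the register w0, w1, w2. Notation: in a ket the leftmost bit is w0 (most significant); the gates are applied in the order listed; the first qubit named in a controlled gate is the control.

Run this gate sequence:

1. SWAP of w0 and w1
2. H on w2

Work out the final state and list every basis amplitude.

The resulting statevector has amplitude sqrt(2)/2 on |000>, sqrt(2)/2 on |001>, and 0 on every other basis state.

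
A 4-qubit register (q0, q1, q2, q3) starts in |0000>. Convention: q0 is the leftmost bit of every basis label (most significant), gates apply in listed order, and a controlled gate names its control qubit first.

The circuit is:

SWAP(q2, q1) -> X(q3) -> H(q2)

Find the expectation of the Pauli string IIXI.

The observable IIXI averages to 1.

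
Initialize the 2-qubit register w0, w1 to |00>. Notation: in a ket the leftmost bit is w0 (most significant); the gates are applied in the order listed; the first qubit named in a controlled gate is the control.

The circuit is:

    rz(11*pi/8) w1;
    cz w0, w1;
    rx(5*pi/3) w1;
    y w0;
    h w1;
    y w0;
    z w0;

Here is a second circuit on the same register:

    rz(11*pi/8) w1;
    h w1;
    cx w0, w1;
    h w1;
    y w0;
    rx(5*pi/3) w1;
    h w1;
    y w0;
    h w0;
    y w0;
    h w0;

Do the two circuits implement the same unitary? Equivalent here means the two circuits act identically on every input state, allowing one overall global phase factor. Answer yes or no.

No — the two circuits implement different unitaries, even allowing a global phase.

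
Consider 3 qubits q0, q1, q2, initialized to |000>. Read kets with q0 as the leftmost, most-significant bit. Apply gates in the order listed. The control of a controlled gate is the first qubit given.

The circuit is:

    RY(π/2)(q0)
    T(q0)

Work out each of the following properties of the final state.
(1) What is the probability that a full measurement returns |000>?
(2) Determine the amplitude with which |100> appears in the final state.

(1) Outcome |000> occurs with probability 1/2.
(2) The amplitude on |100> is sqrt(2)*exp(I*pi/4)/2.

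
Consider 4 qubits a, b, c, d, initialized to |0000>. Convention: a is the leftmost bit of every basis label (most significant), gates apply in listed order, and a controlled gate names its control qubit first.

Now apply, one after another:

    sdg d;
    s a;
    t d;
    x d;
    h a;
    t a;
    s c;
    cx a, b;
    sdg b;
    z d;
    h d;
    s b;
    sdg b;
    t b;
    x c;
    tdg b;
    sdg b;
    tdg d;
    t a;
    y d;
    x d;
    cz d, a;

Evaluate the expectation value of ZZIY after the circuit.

In the final state, ZZIY has expectation 0.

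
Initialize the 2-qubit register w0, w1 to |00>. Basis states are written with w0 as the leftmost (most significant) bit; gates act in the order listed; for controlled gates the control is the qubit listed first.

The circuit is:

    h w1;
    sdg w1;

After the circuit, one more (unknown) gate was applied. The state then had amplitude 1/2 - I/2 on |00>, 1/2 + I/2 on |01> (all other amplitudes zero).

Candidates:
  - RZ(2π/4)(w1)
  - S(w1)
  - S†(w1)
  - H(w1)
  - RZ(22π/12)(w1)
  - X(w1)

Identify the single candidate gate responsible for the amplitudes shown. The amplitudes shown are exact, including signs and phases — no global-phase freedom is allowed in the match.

It was H(w1) that produced the state shown.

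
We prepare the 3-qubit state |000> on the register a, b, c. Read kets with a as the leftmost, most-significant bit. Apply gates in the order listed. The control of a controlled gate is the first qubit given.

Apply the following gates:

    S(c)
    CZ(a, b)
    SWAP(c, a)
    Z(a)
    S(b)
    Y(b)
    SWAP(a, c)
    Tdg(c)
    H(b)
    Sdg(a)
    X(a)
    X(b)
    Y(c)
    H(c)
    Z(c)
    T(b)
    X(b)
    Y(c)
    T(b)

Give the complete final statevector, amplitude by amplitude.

After the circuit, the state carries amplitude 0 on |000>, 0 on |001>, 0 on |010>, 0 on |011>, exp(3*I*pi/4)/2 on |100>, -exp(3*I*pi/4)/2 on |101>, -exp(3*I*pi/4)/2 on |110>, exp(3*I*pi/4)/2 on |111>.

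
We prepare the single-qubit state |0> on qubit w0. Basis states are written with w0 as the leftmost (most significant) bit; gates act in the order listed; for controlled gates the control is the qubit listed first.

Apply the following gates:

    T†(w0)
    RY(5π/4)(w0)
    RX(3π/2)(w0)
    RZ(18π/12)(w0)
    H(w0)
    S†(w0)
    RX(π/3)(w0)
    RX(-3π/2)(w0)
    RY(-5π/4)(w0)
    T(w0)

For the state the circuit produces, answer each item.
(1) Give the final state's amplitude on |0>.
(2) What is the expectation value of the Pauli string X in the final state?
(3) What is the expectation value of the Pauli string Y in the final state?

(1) |0> carries amplitude (-sqrt(6) + sqrt(2) - sqrt(3)*I - I)*exp(I*pi/4)/4 in the final state.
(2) The expectation value of X is -1/4 + sqrt(6)/8 + sqrt(2)/4.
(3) The expectation value of Y is 1/4 + sqrt(6)/8 + sqrt(2)/4.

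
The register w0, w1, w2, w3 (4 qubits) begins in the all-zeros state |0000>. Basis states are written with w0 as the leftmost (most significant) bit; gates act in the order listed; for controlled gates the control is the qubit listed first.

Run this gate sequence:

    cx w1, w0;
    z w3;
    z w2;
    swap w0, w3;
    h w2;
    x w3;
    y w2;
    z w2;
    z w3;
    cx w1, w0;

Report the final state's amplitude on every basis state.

The resulting statevector has amplitude sqrt(2)*I/2 on |0001>, sqrt(2)*I/2 on |0011>, and 0 on every other basis state.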